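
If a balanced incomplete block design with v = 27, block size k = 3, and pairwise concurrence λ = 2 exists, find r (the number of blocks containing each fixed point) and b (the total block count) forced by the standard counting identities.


Any 2-(v, k, λ) BIBD satisfies two necessary conditions:
  (i)  Each point sits in r blocks, and counting incidences through any fixed point gives r(k − 1) = λ(v − 1), so r = λ(v − 1)/(k − 1).
  (ii) Total incidences bk = vr, so b = vr/k.
Step 1: r = λ(v − 1)/(k − 1) = 2·(27 − 1)/(3 − 1) = 2·26/2 = 52/2 = 26.
Step 2: b = vr/k = 27·26/3 = 702/3 = 234.
Check integrality: r = 26 ∈ Z ✓, b = 234 ∈ Z ✓.
(These identities are necessary conditions: they determine r and b for any design with these parameters, but do not by themselves prove that one exists.)

r = 26, b = 234.


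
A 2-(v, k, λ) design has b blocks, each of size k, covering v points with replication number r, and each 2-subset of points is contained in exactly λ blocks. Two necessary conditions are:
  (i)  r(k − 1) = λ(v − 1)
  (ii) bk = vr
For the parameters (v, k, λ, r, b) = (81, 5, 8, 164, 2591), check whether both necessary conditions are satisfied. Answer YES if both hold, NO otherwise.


Condition (i): r(k − 1) = 164·4 = 656; λ(v − 1) = 8·80 = 640. Match? NO.
Condition (ii): bk = 2591·5 = 12955; vr = 81·164 = 13284. Match? NO.
Both conditions hold? NO.

NO


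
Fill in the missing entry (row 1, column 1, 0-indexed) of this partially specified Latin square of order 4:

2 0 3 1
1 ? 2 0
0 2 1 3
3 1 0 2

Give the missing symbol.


Row 1 contains symbols [0, 1, 2] — missing [3].
Column 1 contains symbols [0, 1, 2] — missing [3].
The missing symbol must appear in both missing sets; intersection = [3].
Therefore the hidden value is 3.

Missing value = 3.


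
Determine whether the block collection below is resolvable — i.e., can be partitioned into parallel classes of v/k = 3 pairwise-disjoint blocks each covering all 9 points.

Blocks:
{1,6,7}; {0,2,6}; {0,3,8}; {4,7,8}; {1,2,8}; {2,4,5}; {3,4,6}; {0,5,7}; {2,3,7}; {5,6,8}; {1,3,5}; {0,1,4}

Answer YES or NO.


v = 9, block size k = 3, number of blocks = 12.
For resolvability, blocks must partition into parallel classes of size v/k = 3.
Total blocks must therefore be a multiple of 3: 12 = 3·4 + 0 ⇒ divisible ✓.
Greedy packing gives 4 candidate class(es). Each should be a full parallel class (size 3, covers all 9 points).
  Class 1 (3 blocks): {1,6,7}; {0,3,8}; {2,4,5}. Points covered: [0, 1, 2, 3, 4, 5, 6, 7, 8].
  Class 2 (3 blocks): {0,2,6}; {4,7,8}; {1,3,5}. Points covered: [0, 1, 2, 3, 4, 5, 6, 7, 8].
  Class 3 (3 blocks): {1,2,8}; {3,4,6}; {0,5,7}. Points covered: [0, 1, 2, 3, 4, 5, 6, 7, 8].
  Class 4 (3 blocks): {2,3,7}; {5,6,8}; {0,1,4}. Points covered: [0, 1, 2, 3, 4, 5, 6, 7, 8].
All classes full (size 3)? YES. All classes cover every point? YES.
Resolvable? YES.

YES


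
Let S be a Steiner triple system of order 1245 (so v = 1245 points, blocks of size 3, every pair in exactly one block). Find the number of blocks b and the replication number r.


An STS(v) is a 2-(v, 3, 1) BIBD: block size k = 3, λ = 1.
Replication: r(k − 1) = λ(v − 1) ⇒ r·2 = 1245 − 1 = 1244 ⇒ r = 622.
Block count: b = v(v − 1)/6 = 1245·1244/6 = 1548780/6 = 258130.

r = 622, b = 258130.


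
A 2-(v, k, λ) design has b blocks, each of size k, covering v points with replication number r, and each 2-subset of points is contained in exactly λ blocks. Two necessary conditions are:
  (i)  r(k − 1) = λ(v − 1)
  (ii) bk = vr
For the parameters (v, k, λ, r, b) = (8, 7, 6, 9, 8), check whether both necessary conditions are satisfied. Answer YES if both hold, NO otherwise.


Condition (i): r(k − 1) = 9·6 = 54; λ(v − 1) = 6·7 = 42. Match? NO.
Condition (ii): bk = 8·7 = 56; vr = 8·9 = 72. Match? NO.
Both conditions hold? NO.

NO


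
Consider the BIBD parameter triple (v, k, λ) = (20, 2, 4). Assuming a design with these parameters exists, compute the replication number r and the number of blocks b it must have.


Any 2-(v, k, λ) BIBD satisfies two necessary conditions:
  (i)  Each point sits in r blocks, and counting incidences through any fixed point gives r(k − 1) = λ(v − 1), so r = λ(v − 1)/(k − 1).
  (ii) Total incidences bk = vr, so b = vr/k.
Step 1: r = λ(v − 1)/(k − 1) = 4·(20 − 1)/(2 − 1) = 4·19/1 = 76/1 = 76.
Step 2: b = vr/k = 20·76/2 = 1520/2 = 760.
Check integrality: r = 76 ∈ Z ✓, b = 760 ∈ Z ✓.
(These identities are necessary conditions: they determine r and b for any design with these parameters, but do not by themselves prove that one exists.)

r = 76, b = 760.


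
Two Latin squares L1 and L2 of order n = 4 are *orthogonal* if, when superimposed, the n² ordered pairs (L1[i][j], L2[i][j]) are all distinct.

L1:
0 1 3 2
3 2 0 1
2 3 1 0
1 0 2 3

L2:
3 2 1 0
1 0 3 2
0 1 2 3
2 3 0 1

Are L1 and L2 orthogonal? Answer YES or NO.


Form the n² = 16 superimposed pairs (L1[i][j], L2[i][j]), row by row (rows and columns indexed from 0):
row 0: (0,3) (1,2) (3,1) (2,0)
row 1: (3,1) (2,0) (0,3) (1,2)
row 2: (2,0) (3,1) (1,2) (0,3)
row 3: (1,2) (0,3) (2,0) (3,1)
Orthogonality requires all 16 pairs distinct.
But the pair (3,1) repeats: cell (0,2) has L1 = 3, L2 = 1, and cell (1,0) has L1 = 3, L2 = 1.
A repeated pair means some other pair never occurs (only 4 distinct pairs out of 16), so the squares are not orthogonal.
Conclusion: NO.

NO


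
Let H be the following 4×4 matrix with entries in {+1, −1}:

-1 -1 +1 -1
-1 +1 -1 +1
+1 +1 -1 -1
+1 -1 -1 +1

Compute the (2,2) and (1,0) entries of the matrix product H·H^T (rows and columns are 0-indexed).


Row 0 of H: [-1, -1, 1, -1].
Row 1 of H: [-1, 1, -1, 1].
Row 2 of H: [1, 1, -1, -1].
(H·H^T)[2][2] = Σ_j H[2][j]·H[2][j] = (1)² + (1)² + (-1)² + (-1)² = 1 + 1 + 1 + 1 = 4.
(H·H^T)[1][0] = Σ_j H[1][j]·H[0][j] = (-1)·(-1) + (1)·(-1) + (-1)·(1) + (1)·(-1) = 1 + -1 + -1 + -1 = -2.
Rows 1 and 0 are not orthogonal (dot product = -2 ≠ 0), so H is not a Hadamard matrix.

(2,2) entry = 4; (1,0) entry = -2.


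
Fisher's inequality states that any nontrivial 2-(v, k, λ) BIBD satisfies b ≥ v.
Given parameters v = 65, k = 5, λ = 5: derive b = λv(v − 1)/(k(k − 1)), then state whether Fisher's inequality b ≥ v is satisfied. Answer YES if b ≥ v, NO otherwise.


r = λ(v − 1)/(k − 1) = 5·64/4 = 80.
b = vr/k = 65·80/5 = 1040.
Fisher's inequality: b ≥ v ⇔ 1040 ≥ 65? YES.

YES


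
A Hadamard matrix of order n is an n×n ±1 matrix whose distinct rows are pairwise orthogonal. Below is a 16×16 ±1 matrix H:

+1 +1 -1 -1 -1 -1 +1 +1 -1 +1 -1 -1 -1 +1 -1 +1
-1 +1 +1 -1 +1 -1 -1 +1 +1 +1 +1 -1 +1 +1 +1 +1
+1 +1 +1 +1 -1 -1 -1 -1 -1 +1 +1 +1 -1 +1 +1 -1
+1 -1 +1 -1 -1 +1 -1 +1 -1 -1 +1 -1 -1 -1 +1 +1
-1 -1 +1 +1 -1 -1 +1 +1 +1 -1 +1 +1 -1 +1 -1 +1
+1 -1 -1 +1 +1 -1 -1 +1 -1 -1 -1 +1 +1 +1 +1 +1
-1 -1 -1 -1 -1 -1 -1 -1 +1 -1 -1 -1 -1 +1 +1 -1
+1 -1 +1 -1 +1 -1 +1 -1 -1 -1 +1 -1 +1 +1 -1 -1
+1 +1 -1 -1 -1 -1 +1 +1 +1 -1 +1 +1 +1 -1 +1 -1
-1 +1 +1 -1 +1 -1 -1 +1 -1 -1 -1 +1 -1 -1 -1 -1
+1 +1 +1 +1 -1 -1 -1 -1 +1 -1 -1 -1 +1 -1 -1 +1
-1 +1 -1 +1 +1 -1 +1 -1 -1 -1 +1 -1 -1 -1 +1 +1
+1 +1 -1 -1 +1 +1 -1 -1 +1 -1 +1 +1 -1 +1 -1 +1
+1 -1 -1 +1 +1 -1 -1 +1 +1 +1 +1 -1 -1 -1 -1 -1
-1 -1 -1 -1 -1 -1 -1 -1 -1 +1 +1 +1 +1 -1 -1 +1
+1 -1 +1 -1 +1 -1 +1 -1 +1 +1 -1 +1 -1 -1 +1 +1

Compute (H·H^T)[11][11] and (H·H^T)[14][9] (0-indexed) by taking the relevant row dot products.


Row 9 of H: [-1, 1, 1, -1, 1, -1, -1, 1, -1, -1, -1, 1, -1, -1, -1, -1].
Row 11 of H: [-1, 1, -1, 1, 1, -1, 1, -1, -1, -1, 1, -1, -1, -1, 1, 1].
Row 14 of H: [-1, -1, -1, -1, -1, -1, -1, -1, -1, 1, 1, 1, 1, -1, -1, 1].
(H·H^T)[11][11] = Σ_j H[11][j]·H[11][j] = (-1)² + (1)² + (-1)² + (1)² + (1)² + (-1)² + (1)² + (-1)² + (-1)² + (-1)² + (1)² + (-1)² + (-1)² + (-1)² + (1)² + (1)² = 1 + 1 + 1 + 1 + 1 + 1 + 1 + 1 + 1 + 1 + 1 + 1 + 1 + 1 + 1 + 1 = 16.
(H·H^T)[14][9] = Σ_j H[14][j]·H[9][j] = (-1)·(-1) + (-1)·(1) + (-1)·(1) + (-1)·(-1) + (-1)·(1) + (-1)·(-1) + (-1)·(-1) + (-1)·(1) + (-1)·(-1) + (1)·(-1) + (1)·(-1) + (1)·(1) + (1)·(-1) + (-1)·(-1) + (-1)·(-1) + (1)·(-1) = 1 + -1 + -1 + 1 + -1 + 1 + 1 + -1 + 1 + -1 + -1 + 1 + -1 + 1 + 1 + -1 = 0.
So rows 14 and 9 are orthogonal; the diagonal entry equals n = 16.

(11,11) entry = 16; (14,9) entry = 0.


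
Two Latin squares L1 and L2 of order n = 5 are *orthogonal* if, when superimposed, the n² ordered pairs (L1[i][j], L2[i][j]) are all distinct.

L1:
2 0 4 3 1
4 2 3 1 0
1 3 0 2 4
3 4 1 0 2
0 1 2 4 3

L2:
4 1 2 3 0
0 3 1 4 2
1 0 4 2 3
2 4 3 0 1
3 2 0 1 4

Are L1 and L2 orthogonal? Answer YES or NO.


Form the n² = 25 superimposed pairs (L1[i][j], L2[i][j]), row by row (rows and columns indexed from 0):
row 0: (2,4) (0,1) (4,2) (3,3) (1,0)
row 1: (4,0) (2,3) (3,1) (1,4) (0,2)
row 2: (1,1) (3,0) (0,4) (2,2) (4,3)
row 3: (3,2) (4,4) (1,3) (0,0) (2,1)
row 4: (0,3) (1,2) (2,0) (4,1) (3,4)
Orthogonality requires all 25 pairs distinct.
Check by first coordinate: for each symbol s of L1, list the L2 entries in the n cells where L1 = s; they must all differ.
  L1 = 0: L2 entries (in reading order) 1, 2, 4, 0, 3 — all 5 distinct ✓
  L1 = 1: L2 entries (in reading order) 0, 4, 1, 3, 2 — all 5 distinct ✓
  L1 = 2: L2 entries (in reading order) 4, 3, 2, 1, 0 — all 5 distinct ✓
  L1 = 3: L2 entries (in reading order) 3, 1, 0, 2, 4 — all 5 distinct ✓
  L1 = 4: L2 entries (in reading order) 2, 0, 3, 4, 1 — all 5 distinct ✓
Every symbol of L1 meets every symbol of L2 exactly once, so all 25 pairs are distinct (25 of 25).
Conclusion: YES.

YES


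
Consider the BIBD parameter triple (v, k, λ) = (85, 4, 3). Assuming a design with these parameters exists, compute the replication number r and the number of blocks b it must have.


Any 2-(v, k, λ) BIBD satisfies two necessary conditions:
  (i)  Each point sits in r blocks, and counting incidences through any fixed point gives r(k − 1) = λ(v − 1), so r = λ(v − 1)/(k − 1).
  (ii) Total incidences bk = vr, so b = vr/k.
Step 1: r = λ(v − 1)/(k − 1) = 3·(85 − 1)/(4 − 1) = 3·84/3 = 252/3 = 84.
Step 2: b = vr/k = 85·84/4 = 7140/4 = 1785.
Check integrality: r = 84 ∈ Z ✓, b = 1785 ∈ Z ✓.
(These identities are necessary conditions: they determine r and b for any design with these parameters, but do not by themselves prove that one exists.)

r = 84, b = 1785.


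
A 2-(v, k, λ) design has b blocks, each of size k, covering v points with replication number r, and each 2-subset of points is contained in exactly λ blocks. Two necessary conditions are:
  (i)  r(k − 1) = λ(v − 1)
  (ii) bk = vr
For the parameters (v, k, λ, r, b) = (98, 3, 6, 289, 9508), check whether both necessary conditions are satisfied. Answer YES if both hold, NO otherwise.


Condition (i): r(k − 1) = 289·2 = 578; λ(v − 1) = 6·97 = 582. Match? NO.
Condition (ii): bk = 9508·3 = 28524; vr = 98·289 = 28322. Match? NO.
Both conditions hold? NO.

NO


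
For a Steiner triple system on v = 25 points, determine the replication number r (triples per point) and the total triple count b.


An STS(v) is a 2-(v, 3, 1) BIBD: block size k = 3, λ = 1.
Replication: r(k − 1) = λ(v − 1) ⇒ r·2 = 25 − 1 = 24 ⇒ r = 12.
Block count: b = v(v − 1)/6 = 25·24/6 = 600/6 = 100.
(Check via bk = vr: 100·3 = 300 = 25·12 = 300 ✓.)

r = 12, b = 100.


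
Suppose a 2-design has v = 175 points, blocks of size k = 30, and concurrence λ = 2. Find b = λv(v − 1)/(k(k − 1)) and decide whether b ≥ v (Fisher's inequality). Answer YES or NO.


b = λv(v − 1)/(k(k − 1)) = 2·175·174/(30·29) = 60900/870 = 70.
Compare with v = 175: b < v, so Fisher's inequality fails.

NO


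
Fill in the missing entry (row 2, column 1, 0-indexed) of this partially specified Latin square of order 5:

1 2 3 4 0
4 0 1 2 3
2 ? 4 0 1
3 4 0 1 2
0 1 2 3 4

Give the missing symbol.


Row 2 contains symbols [0, 1, 2, 4] — missing [3].
Column 1 contains symbols [0, 1, 2, 4] — missing [3].
The missing symbol must appear in both missing sets; intersection = [3].
Therefore the hidden value is 3.

Missing value = 3.


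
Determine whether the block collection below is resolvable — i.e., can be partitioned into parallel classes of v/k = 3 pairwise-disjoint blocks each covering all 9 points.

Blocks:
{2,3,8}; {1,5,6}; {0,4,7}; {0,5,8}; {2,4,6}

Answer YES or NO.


v = 9, block size k = 3, number of blocks = 5.
For resolvability, blocks must partition into parallel classes of size v/k = 3.
Total blocks must therefore be a multiple of 3: 5 = 3·1 + 2 ⇒ not divisible ✗.
Resolvable? NO.

NO


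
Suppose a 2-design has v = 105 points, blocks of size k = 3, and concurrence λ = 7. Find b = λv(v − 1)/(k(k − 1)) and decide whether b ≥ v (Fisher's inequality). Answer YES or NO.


r = λ(v − 1)/(k − 1) = 7·104/2 = 364.
b = vr/k = 105·364/3 = 12740.
Fisher's inequality: b ≥ v ⇔ 12740 ≥ 105? YES.

YES


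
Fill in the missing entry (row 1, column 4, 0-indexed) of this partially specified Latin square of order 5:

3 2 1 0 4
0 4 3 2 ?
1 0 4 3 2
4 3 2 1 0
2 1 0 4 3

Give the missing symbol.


Row 1 contains symbols [0, 2, 3, 4] — missing [1].
Column 4 contains symbols [0, 2, 3, 4] — missing [1].
The missing symbol must appear in both missing sets; intersection = [1].
Therefore the hidden value is 1.

Missing value = 1.


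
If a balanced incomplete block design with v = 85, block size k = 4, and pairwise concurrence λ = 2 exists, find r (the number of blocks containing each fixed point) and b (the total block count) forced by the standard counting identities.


Any 2-(v, k, λ) BIBD satisfies two necessary conditions:
  (i)  Each point sits in r blocks, and counting incidences through any fixed point gives r(k − 1) = λ(v − 1), so r = λ(v − 1)/(k − 1).
  (ii) Total incidences bk = vr, so b = vr/k.
Step 1: r = λ(v − 1)/(k − 1) = 2·(85 − 1)/(4 − 1) = 2·84/3 = 168/3 = 56.
Step 2: b = vr/k = 85·56/4 = 4760/4 = 1190.
Check integrality: r = 56 ∈ Z ✓, b = 1190 ∈ Z ✓.
(These identities are necessary conditions: they determine r and b for any design with these parameters, but do not by themselves prove that one exists.)

r = 56, b = 1190.


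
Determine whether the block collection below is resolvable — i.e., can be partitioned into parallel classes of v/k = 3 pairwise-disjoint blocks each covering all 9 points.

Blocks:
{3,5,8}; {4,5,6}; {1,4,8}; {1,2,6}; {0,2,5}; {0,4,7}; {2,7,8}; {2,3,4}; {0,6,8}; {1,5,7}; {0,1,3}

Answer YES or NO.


v = 9, block size k = 3, number of blocks = 11.
For resolvability, blocks must partition into parallel classes of size v/k = 3.
Total blocks must therefore be a multiple of 3: 11 = 3·3 + 2 ⇒ not divisible ✗.
Resolvable? NO.

NO


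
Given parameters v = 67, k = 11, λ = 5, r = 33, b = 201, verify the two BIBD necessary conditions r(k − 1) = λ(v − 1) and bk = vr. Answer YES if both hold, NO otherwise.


Condition (i): r(k − 1) = 33·10 = 330; λ(v − 1) = 5·66 = 330. Match? YES.
Condition (ii): bk = 201·11 = 2211; vr = 67·33 = 2211. Match? YES.
Both conditions hold? YES.

YES


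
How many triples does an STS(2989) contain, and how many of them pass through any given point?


An STS(v) is a 2-(v, 3, 1) BIBD: block size k = 3, λ = 1.
Replication: r(k − 1) = λ(v − 1) ⇒ r·2 = 2989 − 1 = 2988 ⇒ r = 1494.
Block count: b = v(v − 1)/6 = 2989·2988/6 = 8931132/6 = 1488522.

r = 1494, b = 1488522.


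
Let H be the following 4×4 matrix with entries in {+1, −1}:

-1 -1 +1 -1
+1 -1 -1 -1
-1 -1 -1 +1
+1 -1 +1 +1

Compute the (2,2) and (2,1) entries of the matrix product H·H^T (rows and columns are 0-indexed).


Row 1 of H: [1, -1, -1, -1].
Row 2 of H: [-1, -1, -1, 1].
(H·H^T)[2][2] = Σ_j H[2][j]·H[2][j] = (-1)² + (-1)² + (-1)² + (1)² = 1 + 1 + 1 + 1 = 4.
(H·H^T)[2][1] = Σ_j H[2][j]·H[1][j] = (-1)·(1) + (-1)·(-1) + (-1)·(-1) + (1)·(-1) = -1 + 1 + 1 + -1 = 0.
So rows 2 and 1 are orthogonal; the diagonal entry equals n = 4.

(2,2) entry = 4; (2,1) entry = 0.


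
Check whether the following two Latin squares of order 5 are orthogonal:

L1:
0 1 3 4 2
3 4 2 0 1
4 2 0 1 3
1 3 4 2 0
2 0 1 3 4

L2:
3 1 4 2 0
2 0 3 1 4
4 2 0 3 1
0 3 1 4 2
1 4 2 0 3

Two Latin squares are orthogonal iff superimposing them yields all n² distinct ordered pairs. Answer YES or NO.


Form the n² = 25 superimposed pairs (L1[i][j], L2[i][j]), row by row (rows and columns indexed from 0):
row 0: (0,3) (1,1) (3,4) (4,2) (2,0)
row 1: (3,2) (4,0) (2,3) (0,1) (1,4)
row 2: (4,4) (2,2) (0,0) (1,3) (3,1)
row 3: (1,0) (3,3) (4,1) (2,4) (0,2)
row 4: (2,1) (0,4) (1,2) (3,0) (4,3)
Orthogonality requires all 25 pairs distinct.
Check by first coordinate: for each symbol s of L1, list the L2 entries in the n cells where L1 = s; they must all differ.
  L1 = 0: L2 entries (in reading order) 3, 1, 0, 2, 4 — all 5 distinct ✓
  L1 = 1: L2 entries (in reading order) 1, 4, 3, 0, 2 — all 5 distinct ✓
  L1 = 2: L2 entries (in reading order) 0, 3, 2, 4, 1 — all 5 distinct ✓
  L1 = 3: L2 entries (in reading order) 4, 2, 1, 3, 0 — all 5 distinct ✓
  L1 = 4: L2 entries (in reading order) 2, 0, 4, 1, 3 — all 5 distinct ✓
Every symbol of L1 meets every symbol of L2 exactly once, so all 25 pairs are distinct (25 of 25).
Conclusion: YES.

YES


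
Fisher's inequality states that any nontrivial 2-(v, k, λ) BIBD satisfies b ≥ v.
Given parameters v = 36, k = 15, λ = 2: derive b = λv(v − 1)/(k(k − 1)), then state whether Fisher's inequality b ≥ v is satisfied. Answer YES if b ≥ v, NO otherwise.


r = λ(v − 1)/(k − 1) = 2·35/14 = 5.
b = vr/k = 36·5/15 = 12.
Fisher's inequality: b ≥ v ⇔ 12 ≥ 36? NO.

NO


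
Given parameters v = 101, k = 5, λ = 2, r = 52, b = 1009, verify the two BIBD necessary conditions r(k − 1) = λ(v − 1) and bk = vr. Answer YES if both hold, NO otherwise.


Condition (i): r(k − 1) = 52·4 = 208; λ(v − 1) = 2·100 = 200. Match? NO.
Condition (ii): bk = 1009·5 = 5045; vr = 101·52 = 5252. Match? NO.
Both conditions hold? NO.

NO


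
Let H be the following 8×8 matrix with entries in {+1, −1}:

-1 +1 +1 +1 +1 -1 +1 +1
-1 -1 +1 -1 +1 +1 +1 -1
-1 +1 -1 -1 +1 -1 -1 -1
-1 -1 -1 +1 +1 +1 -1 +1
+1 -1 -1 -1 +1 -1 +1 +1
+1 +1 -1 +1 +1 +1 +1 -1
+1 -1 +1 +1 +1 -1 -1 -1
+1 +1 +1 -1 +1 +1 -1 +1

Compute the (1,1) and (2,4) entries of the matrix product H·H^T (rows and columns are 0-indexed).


Row 1 of H: [-1, -1, 1, -1, 1, 1, 1, -1].
Row 2 of H: [-1, 1, -1, -1, 1, -1, -1, -1].
Row 4 of H: [1, -1, -1, -1, 1, -1, 1, 1].
(H·H^T)[1][1] = Σ_j H[1][j]·H[1][j] = (-1)² + (-1)² + (1)² + (-1)² + (1)² + (1)² + (1)² + (-1)² = 1 + 1 + 1 + 1 + 1 + 1 + 1 + 1 = 8.
(H·H^T)[2][4] = Σ_j H[2][j]·H[4][j] = (-1)·(1) + (1)·(-1) + (-1)·(-1) + (-1)·(-1) + (1)·(1) + (-1)·(-1) + (-1)·(1) + (-1)·(1) = -1 + -1 + 1 + 1 + 1 + 1 + -1 + -1 = 0.
So rows 2 and 4 are orthogonal; the diagonal entry equals n = 8.

(1,1) entry = 8; (2,4) entry = 0.


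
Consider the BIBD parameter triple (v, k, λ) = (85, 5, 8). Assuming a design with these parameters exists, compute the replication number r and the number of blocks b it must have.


Any 2-(v, k, λ) BIBD satisfies two necessary conditions:
  (i)  Each point sits in r blocks, and counting incidences through any fixed point gives r(k − 1) = λ(v − 1), so r = λ(v − 1)/(k − 1).
  (ii) Total incidences bk = vr, so b = vr/k.
Step 1: r = λ(v − 1)/(k − 1) = 8·(85 − 1)/(5 − 1) = 8·84/4 = 672/4 = 168.
Step 2: b = vr/k = 85·168/5 = 14280/5 = 2856.
Check integrality: r = 168 ∈ Z ✓, b = 2856 ∈ Z ✓.
(These identities are necessary conditions: they determine r and b for any design with these parameters, but do not by themselves prove that one exists.)

r = 168, b = 2856.


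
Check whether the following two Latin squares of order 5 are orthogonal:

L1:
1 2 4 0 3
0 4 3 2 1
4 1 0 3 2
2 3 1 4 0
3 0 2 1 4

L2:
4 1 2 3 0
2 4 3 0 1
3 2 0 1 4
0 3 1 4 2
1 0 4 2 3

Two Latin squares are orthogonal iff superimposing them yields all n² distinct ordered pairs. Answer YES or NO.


Form the n² = 25 superimposed pairs (L1[i][j], L2[i][j]), row by row (rows and columns indexed from 0):
row 0: (1,4) (2,1) (4,2) (0,3) (3,0)
row 1: (0,2) (4,4) (3,3) (2,0) (1,1)
row 2: (4,3) (1,2) (0,0) (3,1) (2,4)
row 3: (2,0) (3,3) (1,1) (4,4) (0,2)
row 4: (3,1) (0,0) (2,4) (1,2) (4,3)
Orthogonality requires all 25 pairs distinct.
But the pair (2,0) repeats: cell (1,3) has L1 = 2, L2 = 0, and cell (3,0) has L1 = 2, L2 = 0.
A repeated pair means some other pair never occurs (only 15 distinct pairs out of 25), so the squares are not orthogonal.
Conclusion: NO.

NO


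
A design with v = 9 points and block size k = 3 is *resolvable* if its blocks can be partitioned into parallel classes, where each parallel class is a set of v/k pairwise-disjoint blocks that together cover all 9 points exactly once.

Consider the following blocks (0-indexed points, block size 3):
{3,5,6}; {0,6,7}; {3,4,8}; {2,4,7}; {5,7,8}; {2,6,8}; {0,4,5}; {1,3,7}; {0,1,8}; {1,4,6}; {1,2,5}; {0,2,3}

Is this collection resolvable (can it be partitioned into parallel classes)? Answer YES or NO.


v = 9, block size k = 3, number of blocks = 12.
For resolvability, blocks must partition into parallel classes of size v/k = 3.
Total blocks must therefore be a multiple of 3: 12 = 3·4 + 0 ⇒ divisible ✓.
Greedy packing gives 4 candidate class(es). Each should be a full parallel class (size 3, covers all 9 points).
  Class 1 (3 blocks): {3,5,6}; {2,4,7}; {0,1,8}. Points covered: [0, 1, 2, 3, 4, 5, 6, 7, 8].
  Class 2 (3 blocks): {0,6,7}; {3,4,8}; {1,2,5}. Points covered: [0, 1, 2, 3, 4, 5, 6, 7, 8].
  Class 3 (3 blocks): {5,7,8}; {1,4,6}; {0,2,3}. Points covered: [0, 1, 2, 3, 4, 5, 6, 7, 8].
  Class 4 (3 blocks): {2,6,8}; {0,4,5}; {1,3,7}. Points covered: [0, 1, 2, 3, 4, 5, 6, 7, 8].
All classes full (size 3)? YES. All classes cover every point? YES.
Resolvable? YES.

YES


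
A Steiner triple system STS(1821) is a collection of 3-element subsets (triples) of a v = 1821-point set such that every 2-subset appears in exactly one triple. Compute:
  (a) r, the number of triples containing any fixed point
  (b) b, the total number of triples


An STS(v) is a 2-(v, 3, 1) BIBD: block size k = 3, λ = 1.
Replication: r(k − 1) = λ(v − 1) ⇒ r·2 = 1821 − 1 = 1820 ⇒ r = 910.
Block count: bk = vr ⇒ b·3 = 1821·910 = 1657110 ⇒ b = 552370.
(Check via b = v(v − 1)/6 = 1821·1820/6 = 3314220/6 = 552370.)

r = 910, b = 552370.


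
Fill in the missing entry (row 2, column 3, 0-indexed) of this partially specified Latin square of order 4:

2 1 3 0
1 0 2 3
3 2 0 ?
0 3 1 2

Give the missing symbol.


Row 2 contains symbols [0, 2, 3] — missing [1].
Column 3 contains symbols [0, 2, 3] — missing [1].
The missing symbol must appear in both missing sets; intersection = [1].
Therefore the hidden value is 1.

Missing value = 1.


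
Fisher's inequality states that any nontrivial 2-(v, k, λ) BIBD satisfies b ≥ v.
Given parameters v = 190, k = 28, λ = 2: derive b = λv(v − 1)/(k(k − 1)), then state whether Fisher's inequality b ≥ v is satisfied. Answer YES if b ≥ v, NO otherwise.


b = λv(v − 1)/(k(k − 1)) = 2·190·189/(28·27) = 71820/756 = 95.
Compare with v = 190: b < v, so Fisher's inequality fails.

NO


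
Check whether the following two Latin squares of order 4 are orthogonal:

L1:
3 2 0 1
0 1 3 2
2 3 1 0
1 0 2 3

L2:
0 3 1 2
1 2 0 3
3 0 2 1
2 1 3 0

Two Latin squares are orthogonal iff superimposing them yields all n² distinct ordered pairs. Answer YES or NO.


Form the n² = 16 superimposed pairs (L1[i][j], L2[i][j]), row by row (rows and columns indexed from 0):
row 0: (3,0) (2,3) (0,1) (1,2)
row 1: (0,1) (1,2) (3,0) (2,3)
row 2: (2,3) (3,0) (1,2) (0,1)
row 3: (1,2) (0,1) (2,3) (3,0)
Orthogonality requires all 16 pairs distinct.
But the pair (0,1) repeats: cell (0,2) has L1 = 0, L2 = 1, and cell (1,0) has L1 = 0, L2 = 1.
A repeated pair means some other pair never occurs (only 4 distinct pairs out of 16), so the squares are not orthogonal.
Conclusion: NO.

NO


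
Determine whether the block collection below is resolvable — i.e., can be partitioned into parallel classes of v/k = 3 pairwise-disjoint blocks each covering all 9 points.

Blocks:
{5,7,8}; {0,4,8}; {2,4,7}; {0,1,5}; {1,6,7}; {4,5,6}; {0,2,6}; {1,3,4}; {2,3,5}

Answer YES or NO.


v = 9, block size k = 3, number of blocks = 9.
For resolvability, blocks must partition into parallel classes of size v/k = 3.
Total blocks must therefore be a multiple of 3: 9 = 3·3 + 0 ⇒ divisible ✓.
Consider block {2,4,7}. The only other block(s) in the collection disjoint from it are {0,1,5} — just 1 block(s). Any parallel class containing {2,4,7} would need 2 other blocks each disjoint from it, so no parallel class of size 3 can contain {2,4,7}.
Since every block must belong to some parallel class in a resolution, the collection cannot be partitioned into parallel classes.
Resolvable? NO.

NO


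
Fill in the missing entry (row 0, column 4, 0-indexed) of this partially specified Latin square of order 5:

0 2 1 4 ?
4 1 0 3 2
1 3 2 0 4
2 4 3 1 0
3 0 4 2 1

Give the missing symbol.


Row 0 contains symbols [0, 1, 2, 4] — missing [3].
Column 4 contains symbols [0, 1, 2, 4] — missing [3].
The missing symbol must appear in both missing sets; intersection = [3].
Therefore the hidden value is 3.

Missing value = 3.


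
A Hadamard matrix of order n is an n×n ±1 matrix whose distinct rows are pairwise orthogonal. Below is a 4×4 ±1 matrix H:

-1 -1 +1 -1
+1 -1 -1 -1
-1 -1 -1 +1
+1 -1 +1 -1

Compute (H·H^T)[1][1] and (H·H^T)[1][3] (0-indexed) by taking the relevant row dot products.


Row 1 of H: [1, -1, -1, -1].
Row 3 of H: [1, -1, 1, -1].
(H·H^T)[1][1] = Σ_j H[1][j]·H[1][j] = (1)² + (-1)² + (-1)² + (-1)² = 1 + 1 + 1 + 1 = 4.
(H·H^T)[1][3] = Σ_j H[1][j]·H[3][j] = (1)·(1) + (-1)·(-1) + (-1)·(1) + (-1)·(-1) = 1 + 1 + -1 + 1 = 2.
Rows 1 and 3 are not orthogonal (dot product = 2 ≠ 0), so H is not a Hadamard matrix.

(1,1) entry = 4; (1,3) entry = 2.


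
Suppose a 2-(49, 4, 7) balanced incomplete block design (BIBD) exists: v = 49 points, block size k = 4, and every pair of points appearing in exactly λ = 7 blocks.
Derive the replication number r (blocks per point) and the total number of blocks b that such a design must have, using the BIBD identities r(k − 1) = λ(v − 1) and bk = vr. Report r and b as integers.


Any 2-(v, k, λ) BIBD satisfies two necessary conditions:
  (i)  Each point sits in r blocks, and counting incidences through any fixed point gives r(k − 1) = λ(v − 1), so r = λ(v − 1)/(k − 1).
  (ii) Total incidences bk = vr, so b = vr/k.
Step 1: r = λ(v − 1)/(k − 1) = 7·(49 − 1)/(4 − 1) = 7·48/3 = 336/3 = 112.
Step 2: b = vr/k = 49·112/4 = 5488/4 = 1372.
Check integrality: r = 112 ∈ Z ✓, b = 1372 ∈ Z ✓.
(These identities are necessary conditions: they determine r and b for any design with these parameters, but do not by themselves prove that one exists.)

r = 112, b = 1372.


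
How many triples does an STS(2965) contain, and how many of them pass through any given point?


An STS(v) is a 2-(v, 3, 1) BIBD: block size k = 3, λ = 1.
Replication: r(k − 1) = λ(v − 1) ⇒ r·2 = 2965 − 1 = 2964 ⇒ r = 1482.
Block count: bk = vr ⇒ b·3 = 2965·1482 = 4394130 ⇒ b = 1464710.
(Check via b = v(v − 1)/6 = 2965·2964/6 = 8788260/6 = 1464710.)

r = 1482, b = 1464710.


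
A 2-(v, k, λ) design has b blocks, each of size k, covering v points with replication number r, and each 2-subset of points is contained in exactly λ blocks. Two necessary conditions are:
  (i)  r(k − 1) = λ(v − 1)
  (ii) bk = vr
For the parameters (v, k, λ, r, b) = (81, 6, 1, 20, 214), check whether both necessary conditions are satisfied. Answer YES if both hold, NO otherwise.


Condition (i): r(k − 1) = 20·5 = 100; λ(v − 1) = 1·80 = 80. Match? NO.
Condition (ii): bk = 214·6 = 1284; vr = 81·20 = 1620. Match? NO.
Both conditions hold? NO.

NO


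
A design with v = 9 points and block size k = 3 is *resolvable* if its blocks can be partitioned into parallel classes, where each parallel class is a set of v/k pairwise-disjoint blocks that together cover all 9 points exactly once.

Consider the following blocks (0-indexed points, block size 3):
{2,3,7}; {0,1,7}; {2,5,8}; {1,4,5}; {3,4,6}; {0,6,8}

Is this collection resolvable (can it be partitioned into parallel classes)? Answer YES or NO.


v = 9, block size k = 3, number of blocks = 6.
For resolvability, blocks must partition into parallel classes of size v/k = 3.
Total blocks must therefore be a multiple of 3: 6 = 3·2 + 0 ⇒ divisible ✓.
Greedy packing gives 2 candidate class(es). Each should be a full parallel class (size 3, covers all 9 points).
  Class 1 (3 blocks): {2,3,7}; {1,4,5}; {0,6,8}. Points covered: [0, 1, 2, 3, 4, 5, 6, 7, 8].
  Class 2 (3 blocks): {0,1,7}; {2,5,8}; {3,4,6}. Points covered: [0, 1, 2, 3, 4, 5, 6, 7, 8].
All classes full (size 3)? YES. All classes cover every point? YES.
Resolvable? YES.

YES


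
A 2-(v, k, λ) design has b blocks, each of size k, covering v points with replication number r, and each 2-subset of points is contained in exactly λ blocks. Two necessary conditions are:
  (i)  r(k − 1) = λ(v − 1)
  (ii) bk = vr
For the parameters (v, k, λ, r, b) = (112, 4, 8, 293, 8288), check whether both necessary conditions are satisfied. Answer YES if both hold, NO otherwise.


Condition (i): r(k − 1) = 293·3 = 879; λ(v − 1) = 8·111 = 888. Match? NO.
Condition (ii): bk = 8288·4 = 33152; vr = 112·293 = 32816. Match? NO.
Both conditions hold? NO.

NO


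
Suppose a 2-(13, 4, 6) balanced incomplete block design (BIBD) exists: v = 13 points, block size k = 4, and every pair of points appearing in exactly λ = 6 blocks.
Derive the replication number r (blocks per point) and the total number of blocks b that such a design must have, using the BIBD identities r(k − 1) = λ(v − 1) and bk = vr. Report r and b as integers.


Any 2-(v, k, λ) BIBD satisfies two necessary conditions:
  (i)  Each point sits in r blocks, and counting incidences through any fixed point gives r(k − 1) = λ(v − 1), so r = λ(v − 1)/(k − 1).
  (ii) Total incidences bk = vr, so b = vr/k.
Step 1: r = λ(v − 1)/(k − 1) = 6·(13 − 1)/(4 − 1) = 6·12/3 = 72/3 = 24.
Step 2: b = vr/k = 13·24/4 = 312/4 = 78.
Check integrality: r = 24 ∈ Z ✓, b = 78 ∈ Z ✓.
(These identities are necessary conditions: they determine r and b for any design with these parameters, but do not by themselves prove that one exists.)

r = 24, b = 78.


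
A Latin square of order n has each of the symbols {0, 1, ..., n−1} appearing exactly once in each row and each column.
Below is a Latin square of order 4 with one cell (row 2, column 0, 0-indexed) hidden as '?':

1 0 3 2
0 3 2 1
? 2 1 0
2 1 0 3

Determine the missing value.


Row 2 contains symbols [0, 1, 2] — missing [3].
Column 0 contains symbols [0, 1, 2] — missing [3].
The missing symbol must appear in both missing sets; intersection = [3].
Therefore the hidden value is 3.

Missing value = 3.


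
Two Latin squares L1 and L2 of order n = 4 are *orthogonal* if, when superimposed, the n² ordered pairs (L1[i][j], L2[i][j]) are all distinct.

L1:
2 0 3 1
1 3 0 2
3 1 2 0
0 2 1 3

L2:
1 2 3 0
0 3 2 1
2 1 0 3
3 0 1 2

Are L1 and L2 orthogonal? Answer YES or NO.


Form the n² = 16 superimposed pairs (L1[i][j], L2[i][j]), row by row (rows and columns indexed from 0):
row 0: (2,1) (0,2) (3,3) (1,0)
row 1: (1,0) (3,3) (0,2) (2,1)
row 2: (3,2) (1,1) (2,0) (0,3)
row 3: (0,3) (2,0) (1,1) (3,2)
Orthogonality requires all 16 pairs distinct.
But the pair (1,0) repeats: cell (0,3) has L1 = 1, L2 = 0, and cell (1,0) has L1 = 1, L2 = 0.
A repeated pair means some other pair never occurs (only 8 distinct pairs out of 16), so the squares are not orthogonal.
Conclusion: NO.

NO


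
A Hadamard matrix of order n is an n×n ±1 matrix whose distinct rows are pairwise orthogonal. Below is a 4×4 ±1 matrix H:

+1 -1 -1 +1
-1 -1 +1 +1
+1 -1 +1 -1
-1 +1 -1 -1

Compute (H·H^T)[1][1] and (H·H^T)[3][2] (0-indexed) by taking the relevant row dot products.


Row 1 of H: [-1, -1, 1, 1].
Row 2 of H: [1, -1, 1, -1].
Row 3 of H: [-1, 1, -1, -1].
(H·H^T)[1][1] = Σ_j H[1][j]·H[1][j] = (-1)² + (-1)² + (1)² + (1)² = 1 + 1 + 1 + 1 = 4.
(H·H^T)[3][2] = Σ_j H[3][j]·H[2][j] = (-1)·(1) + (1)·(-1) + (-1)·(1) + (-1)·(-1) = -1 + -1 + -1 + 1 = -2.
Rows 3 and 2 are not orthogonal (dot product = -2 ≠ 0), so H is not a Hadamard matrix.

(1,1) entry = 4; (3,2) entry = -2.


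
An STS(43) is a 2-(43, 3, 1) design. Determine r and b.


An STS(v) is a 2-(v, 3, 1) BIBD: block size k = 3, λ = 1.
Replication: r(k − 1) = λ(v − 1) ⇒ r·2 = 43 − 1 = 42 ⇒ r = 21.
Block count: bk = vr ⇒ b·3 = 43·21 = 903 ⇒ b = 301.
(Check via b = v(v − 1)/6 = 43·42/6 = 1806/6 = 301.)

r = 21, b = 301.


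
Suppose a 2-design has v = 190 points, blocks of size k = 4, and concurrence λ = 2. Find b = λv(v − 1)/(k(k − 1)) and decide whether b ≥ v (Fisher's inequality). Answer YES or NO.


b = λv(v − 1)/(k(k − 1)) = 2·190·189/(4·3) = 71820/12 = 5985.
Compare with v = 190: b ≥ v, so Fisher's inequality holds.

YES


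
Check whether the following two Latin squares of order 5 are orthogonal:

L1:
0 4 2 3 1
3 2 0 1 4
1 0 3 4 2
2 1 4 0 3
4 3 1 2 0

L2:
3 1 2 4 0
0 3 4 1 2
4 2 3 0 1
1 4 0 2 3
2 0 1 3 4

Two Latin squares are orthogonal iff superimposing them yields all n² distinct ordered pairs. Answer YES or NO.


Form the n² = 25 superimposed pairs (L1[i][j], L2[i][j]), row by row (rows and columns indexed from 0):
row 0: (0,3) (4,1) (2,2) (3,4) (1,0)
row 1: (3,0) (2,3) (0,4) (1,1) (4,2)
row 2: (1,4) (0,2) (3,3) (4,0) (2,1)
row 3: (2,1) (1,4) (4,0) (0,2) (3,3)
row 4: (4,2) (3,0) (1,1) (2,3) (0,4)
Orthogonality requires all 25 pairs distinct.
But the pair (2,1) repeats: cell (2,4) has L1 = 2, L2 = 1, and cell (3,0) has L1 = 2, L2 = 1.
A repeated pair means some other pair never occurs (only 15 distinct pairs out of 25), so the squares are not orthogonal.
Conclusion: NO.

NO


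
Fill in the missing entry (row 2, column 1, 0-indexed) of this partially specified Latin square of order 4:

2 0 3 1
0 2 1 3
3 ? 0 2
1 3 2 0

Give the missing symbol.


Row 2 contains symbols [0, 2, 3] — missing [1].
Column 1 contains symbols [0, 2, 3] — missing [1].
The missing symbol must appear in both missing sets; intersection = [1].
Therefore the hidden value is 1.

Missing value = 1.


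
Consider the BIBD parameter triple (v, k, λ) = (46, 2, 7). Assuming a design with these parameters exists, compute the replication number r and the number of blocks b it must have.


Any 2-(v, k, λ) BIBD satisfies two necessary conditions:
  (i)  Each point sits in r blocks, and counting incidences through any fixed point gives r(k − 1) = λ(v − 1), so r = λ(v − 1)/(k − 1).
  (ii) Total incidences bk = vr, so b = vr/k.
Step 1: r = λ(v − 1)/(k − 1) = 7·(46 − 1)/(2 − 1) = 7·45/1 = 315/1 = 315.
Step 2: b = vr/k = 46·315/2 = 14490/2 = 7245.
Check integrality: r = 315 ∈ Z ✓, b = 7245 ∈ Z ✓.
(These identities are necessary conditions: they determine r and b for any design with these parameters, but do not by themselves prove that one exists.)

r = 315, b = 7245.


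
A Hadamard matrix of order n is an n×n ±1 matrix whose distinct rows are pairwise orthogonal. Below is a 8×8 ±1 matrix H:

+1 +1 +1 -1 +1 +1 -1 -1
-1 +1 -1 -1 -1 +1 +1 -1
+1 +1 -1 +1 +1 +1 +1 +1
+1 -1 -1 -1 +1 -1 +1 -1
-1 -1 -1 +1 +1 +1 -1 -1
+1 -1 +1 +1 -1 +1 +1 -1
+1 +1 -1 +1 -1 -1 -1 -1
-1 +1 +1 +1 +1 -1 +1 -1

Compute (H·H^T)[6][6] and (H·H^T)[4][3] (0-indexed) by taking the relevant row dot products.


Row 3 of H: [1, -1, -1, -1, 1, -1, 1, -1].
Row 4 of H: [-1, -1, -1, 1, 1, 1, -1, -1].
Row 6 of H: [1, 1, -1, 1, -1, -1, -1, -1].
(H·H^T)[6][6] = Σ_j H[6][j]·H[6][j] = (1)² + (1)² + (-1)² + (1)² + (-1)² + (-1)² + (-1)² + (-1)² = 1 + 1 + 1 + 1 + 1 + 1 + 1 + 1 = 8.
(H·H^T)[4][3] = Σ_j H[4][j]·H[3][j] = (-1)·(1) + (-1)·(-1) + (-1)·(-1) + (1)·(-1) + (1)·(1) + (1)·(-1) + (-1)·(1) + (-1)·(-1) = -1 + 1 + 1 + -1 + 1 + -1 + -1 + 1 = 0.
So rows 4 and 3 are orthogonal; the diagonal entry equals n = 8.

(6,6) entry = 8; (4,3) entry = 0.


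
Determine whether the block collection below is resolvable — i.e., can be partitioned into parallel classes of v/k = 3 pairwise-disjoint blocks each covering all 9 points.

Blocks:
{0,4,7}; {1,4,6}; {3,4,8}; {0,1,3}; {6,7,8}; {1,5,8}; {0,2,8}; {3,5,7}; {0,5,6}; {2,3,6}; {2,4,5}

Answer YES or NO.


v = 9, block size k = 3, number of blocks = 11.
For resolvability, blocks must partition into parallel classes of size v/k = 3.
Total blocks must therefore be a multiple of 3: 11 = 3·3 + 2 ⇒ not divisible ✗.
Resolvable? NO.

NO


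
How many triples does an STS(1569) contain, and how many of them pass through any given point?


An STS(v) is a 2-(v, 3, 1) BIBD: block size k = 3, λ = 1.
Replication: r(k − 1) = λ(v − 1) ⇒ r·2 = 1569 − 1 = 1568 ⇒ r = 784.
Block count: bk = vr ⇒ b·3 = 1569·784 = 1230096 ⇒ b = 410032.

r = 784, b = 410032.


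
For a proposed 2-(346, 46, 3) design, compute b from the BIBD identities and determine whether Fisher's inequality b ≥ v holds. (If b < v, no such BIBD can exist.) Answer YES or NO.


b = λv(v − 1)/(k(k − 1)) = 3·346·345/(46·45) = 358110/2070 = 173.
Compare with v = 346: b < v, so Fisher's inequality fails.

NO


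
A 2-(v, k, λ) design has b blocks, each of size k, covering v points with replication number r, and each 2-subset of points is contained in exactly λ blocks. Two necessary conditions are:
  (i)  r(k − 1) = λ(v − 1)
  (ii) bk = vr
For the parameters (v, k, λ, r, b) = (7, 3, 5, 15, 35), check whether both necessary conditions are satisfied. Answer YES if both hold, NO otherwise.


Condition (i): r(k − 1) = 15·2 = 30; λ(v − 1) = 5·6 = 30. Match? YES.
Condition (ii): bk = 35·3 = 105; vr = 7·15 = 105. Match? YES.
Both conditions hold? YES.

YES


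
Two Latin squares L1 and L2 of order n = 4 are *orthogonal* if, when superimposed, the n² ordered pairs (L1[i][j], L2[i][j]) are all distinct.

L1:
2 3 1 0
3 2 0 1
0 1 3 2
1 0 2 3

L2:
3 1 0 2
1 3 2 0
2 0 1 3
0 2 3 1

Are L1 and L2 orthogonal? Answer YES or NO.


Form the n² = 16 superimposed pairs (L1[i][j], L2[i][j]), row by row (rows and columns indexed from 0):
row 0: (2,3) (3,1) (1,0) (0,2)
row 1: (3,1) (2,3) (0,2) (1,0)
row 2: (0,2) (1,0) (3,1) (2,3)
row 3: (1,0) (0,2) (2,3) (3,1)
Orthogonality requires all 16 pairs distinct.
But the pair (3,1) repeats: cell (0,1) has L1 = 3, L2 = 1, and cell (1,0) has L1 = 3, L2 = 1.
A repeated pair means some other pair never occurs (only 4 distinct pairs out of 16), so the squares are not orthogonal.
Conclusion: NO.

NO


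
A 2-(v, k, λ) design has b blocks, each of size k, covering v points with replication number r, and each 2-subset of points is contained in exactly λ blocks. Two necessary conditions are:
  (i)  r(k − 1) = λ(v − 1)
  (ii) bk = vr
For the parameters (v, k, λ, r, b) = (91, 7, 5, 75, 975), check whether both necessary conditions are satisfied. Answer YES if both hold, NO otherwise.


Condition (i): r(k − 1) = 75·6 = 450; λ(v − 1) = 5·90 = 450. Match? YES.
Condition (ii): bk = 975·7 = 6825; vr = 91·75 = 6825. Match? YES.
Both conditions hold? YES.

YES


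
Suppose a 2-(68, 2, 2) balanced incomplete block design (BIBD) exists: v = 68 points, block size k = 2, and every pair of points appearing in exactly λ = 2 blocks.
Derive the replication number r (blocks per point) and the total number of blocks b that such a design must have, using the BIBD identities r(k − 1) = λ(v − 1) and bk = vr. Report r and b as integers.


Any 2-(v, k, λ) BIBD satisfies two necessary conditions:
  (i)  Each point sits in r blocks, and counting incidences through any fixed point gives r(k − 1) = λ(v − 1), so r = λ(v − 1)/(k − 1).
  (ii) Total incidences bk = vr, so b = vr/k.
Step 1: r = λ(v − 1)/(k − 1) = 2·(68 − 1)/(2 − 1) = 2·67/1 = 134/1 = 134.
Step 2: b = vr/k = 68·134/2 = 9112/2 = 4556.
Check integrality: r = 134 ∈ Z ✓, b = 4556 ∈ Z ✓.
(These identities are necessary conditions: they determine r and b for any design with these parameters, but do not by themselves prove that one exists.)

r = 134, b = 4556.
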